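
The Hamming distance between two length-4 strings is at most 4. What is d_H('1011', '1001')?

Differing positions: 3. Hamming distance = 1. The maximum possible Hamming distance for length-4 strings is 4, so d_H/4 = 1/4 = 0.25.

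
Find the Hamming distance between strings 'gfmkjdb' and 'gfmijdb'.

Differing positions: 4. Hamming distance = 1.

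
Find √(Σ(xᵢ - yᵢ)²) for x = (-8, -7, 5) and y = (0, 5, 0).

√(Σ(x_i - y_i)²) = √((-8 - 0)² + (-7 - 5)² + (5 - 0)²)
= √((-8)² + (-12)² + 5²) = √(64 + 144 + 25) = √233 ≈ 15.2643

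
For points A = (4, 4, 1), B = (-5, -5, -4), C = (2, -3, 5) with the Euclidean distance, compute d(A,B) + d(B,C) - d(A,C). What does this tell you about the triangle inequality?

d(A,B) = √(9² + 9² + 5²) = √187 ≈ 13.6748, d(B,C) = √(7² + 2² + 9²) = √134 ≈ 11.5758, d(A,C) = √(2² + 7² + 4²) = √69 ≈ 8.3066.
d(A,B) + d(B,C) - d(A,C) = 13.6748 + 11.5758 - 8.3066 = 25.2506 - 8.3066 = 16.944 (to 4 decimal places). This is ≥ 0, so the triangle inequality holds for these points.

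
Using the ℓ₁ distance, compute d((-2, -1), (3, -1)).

Σ|x_i - y_i| = |-2 - 3| + |-1 - (-1)| = 5 + 0 = 5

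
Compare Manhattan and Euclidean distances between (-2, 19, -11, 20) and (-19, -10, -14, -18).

L1 = |-2 - (-19)| + |19 - (-10)| + |-11 - (-14)| + |20 - (-18)| = 17 + 29 + 3 + 38 = 87
L2 = √(17² + 29² + 3² + 38²) = √2583 ≈ 50.8232
L1 ≥ L2 always (equality iff movement is along one axis); L1 > L2 here.
Ratio L1/L2 = 87/√2583 ≈ 1.7118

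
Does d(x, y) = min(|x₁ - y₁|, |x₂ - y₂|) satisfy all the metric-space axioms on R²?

No. d fails identity of indiscernibles: take x = (4, 0) and y = (4, 9). Then d(x,y) = min(|4 - 4|, |0 - 9|) = min(0, 9) = 0, yet x ≠ y.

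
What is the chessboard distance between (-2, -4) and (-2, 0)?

max(|x_i - y_i|) = max(|-2 - (-2)|, |-4 - 0|) = max(0, 4) = 4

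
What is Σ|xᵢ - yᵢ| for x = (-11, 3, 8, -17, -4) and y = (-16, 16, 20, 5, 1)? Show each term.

Σ|x_i - y_i| = |-11 - (-16)| + |3 - 16| + |8 - 20| + |-17 - 5| + |-4 - 1| = 5 + 13 + 12 + 22 + 5 = 57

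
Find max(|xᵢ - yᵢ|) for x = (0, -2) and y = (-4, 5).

max(|x_i - y_i|) = max(|0 - (-4)|, |-2 - 5|) = max(4, 7) = 7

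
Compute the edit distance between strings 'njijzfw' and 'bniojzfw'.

Let D[i][j] be the edit distance between the first i characters of 'njijzfw' and the first j characters of 'bniojzfw', with D[i][0] = i, D[0][j] = j, and D[i][j] = D[i-1][j-1] if the characters match, else 1 + min(D[i-1][j], D[i][j-1], D[i-1][j-1]). Filling the table (rows: prefixes of 'njijzfw', columns: prefixes of 'bniojzfw'):
     ε  b  n  i  o  j  z  f  w
  ε  0  1  2  3  4  5  6  7  8
  n  1  1  1  2  3  4  5  6  7
  j  2  2  2  2  3  3  4  5  6
  i  3  3  3  2  3  4  4  5  6
  j  4  4  4  3  3  3  4  5  6
  z  5  5  5  4  4  4  3  4  5
  f  6  6  6  5  5  5  4  3  4
  w  7  7  7  6  6  6  5  4  3
The bottom-right entry gives D[7][8] = 3, so no sequence of fewer than 3 edits works. Backtracking through the table gives one optimal edit sequence (3 edits):
  njijzfw → bnjijzfw (ins b @1)
  bnjijzfw → bniijzfw (sub j→i @3)
  bniijzfw → bniojzfw (sub i→o @4)
Edit distance = 3.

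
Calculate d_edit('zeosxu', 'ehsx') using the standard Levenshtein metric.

Let D[i][j] be the edit distance between the first i characters of 'zeosxu' and the first j characters of 'ehsx', with D[i][0] = i, D[0][j] = j, and D[i][j] = D[i-1][j-1] if the characters match, else 1 + min(D[i-1][j], D[i][j-1], D[i-1][j-1]). Filling the table (rows: prefixes of 'zeosxu', columns: prefixes of 'ehsx'):
     ε  e  h  s  x
  ε  0  1  2  3  4
  z  1  1  2  3  4
  e  2  1  2  3  4
  o  3  2  2  3  4
  s  4  3  3  2  3
  x  5  4  4  3  2
  u  6  5  5  4  3
The bottom-right entry gives D[6][4] = 3, so no sequence of fewer than 3 edits works. Backtracking through the table gives one optimal edit sequence (3 edits):
  zeosxu → eosxu (del z @1)
  eosxu → ehsxu (sub o→h @2)
  ehsxu → ehsx (del u @5)
Edit distance = 3.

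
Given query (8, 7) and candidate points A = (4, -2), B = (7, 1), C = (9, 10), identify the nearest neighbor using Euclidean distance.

Distances: d(A) ≈ 9.8489, d(B) ≈ 6.0828, d(C) ≈ 3.1623. Nearest: C = (9, 10) with distance 3.1623.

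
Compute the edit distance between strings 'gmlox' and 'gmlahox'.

Let D[i][j] be the edit distance between the first i characters of 'gmlox' and the first j characters of 'gmlahox', with D[i][0] = i, D[0][j] = j, and D[i][j] = D[i-1][j-1] if the characters match, else 1 + min(D[i-1][j], D[i][j-1], D[i-1][j-1]). Filling the table (rows: prefixes of 'gmlox', columns: prefixes of 'gmlahox'):
     ε  g  m  l  a  h  o  x
  ε  0  1  2  3  4  5  6  7
  g  1  0  1  2  3  4  5  6
  m  2  1  0  1  2  3  4  5
  l  3  2  1  0  1  2  3  4
  o  4  3  2  1  1  2  2  3
  x  5  4  3  2  2  2  3  2
The bottom-right entry gives D[5][7] = 2, so no sequence of fewer than 2 edits works. Backtracking through the table gives one optimal edit sequence (2 edits):
  gmlox → gmlaox (ins a @4)
  gmlaox → gmlahox (ins h @5)
Edit distance = 2.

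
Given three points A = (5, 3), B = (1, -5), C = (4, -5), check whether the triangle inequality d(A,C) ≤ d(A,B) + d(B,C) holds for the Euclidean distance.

d(A,B) = √(4² + 8²) = √80 ≈ 8.9443, d(B,C) = √(3² + 0²) = √9 = 3, d(A,C) = √(1² + 8²) = √65 ≈ 8.0623.
d(A,C) ≈ 8.0623 ≤ 8.9443 + 3 = 11.9443. Triangle inequality is satisfied.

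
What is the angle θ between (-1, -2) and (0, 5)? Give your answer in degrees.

With u = (-1, -2), v = (0, 5):
u·v = (-1)·0 + (-2)·5 = 0 + (-10) = -10.
|u| = √((-1)² + (-2)²) = √5, |v| = √(0² + 5²) = √25, so |u||v| = √(5·25) = √125.
cos θ = (u·v)/(|u||v|) = -10/√125 ≈ -0.894427
θ = arccos(-0.894427) ≈ 153.43°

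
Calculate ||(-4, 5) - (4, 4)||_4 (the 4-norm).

(Σ|x_i - y_i|^4)^(1/4) = (|-4 - 4|^4 + |5 - 4|^4)^(1/4)
= (8^4 + 1^4)^(1/4) = (4096 + 1)^(1/4) = (4097)^(1/4) ≈ 8.0005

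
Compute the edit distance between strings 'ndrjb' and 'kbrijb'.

Let D[i][j] be the edit distance between the first i characters of 'ndrjb' and the first j characters of 'kbrijb', with D[i][0] = i, D[0][j] = j, and D[i][j] = D[i-1][j-1] if the characters match, else 1 + min(D[i-1][j], D[i][j-1], D[i-1][j-1]). Filling the table (rows: prefixes of 'ndrjb', columns: prefixes of 'kbrijb'):
     ε  k  b  r  i  j  b
  ε  0  1  2  3  4  5  6
  n  1  1  2  3  4  5  6
  d  2  2  2  3  4  5  6
  r  3  3  3  2  3  4  5
  j  4  4  4  3  3  3  4
  b  5  5  4  4  4  4  3
The bottom-right entry gives D[5][6] = 3, so no sequence of fewer than 3 edits works. Backtracking through the table gives one optimal edit sequence (3 edits):
  ndrjb → kdrjb (sub n→k @1)
  kdrjb → kbrjb (sub d→b @2)
  kbrjb → kbrijb (ins i @4)
Edit distance = 3.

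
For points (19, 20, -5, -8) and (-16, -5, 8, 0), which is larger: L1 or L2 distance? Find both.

L1 = |19 - (-16)| + |20 - (-5)| + |-5 - 8| + |-8 - 0| = 35 + 25 + 13 + 8 = 81
L2 = √(35² + 25² + 13² + 8²) = √2083 ≈ 45.6399
L1 ≥ L2 always (equality iff movement is along one axis); L1 > L2 here.
Ratio L1/L2 = 81/√2083 ≈ 1.7748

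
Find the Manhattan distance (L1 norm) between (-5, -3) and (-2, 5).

Σ|x_i - y_i| = |-5 - (-2)| + |-3 - 5| = 3 + 8 = 11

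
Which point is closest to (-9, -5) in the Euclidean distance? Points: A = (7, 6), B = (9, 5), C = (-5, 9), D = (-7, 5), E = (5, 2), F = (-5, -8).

Distances: d(A) ≈ 19.4165, d(B) ≈ 20.5913, d(C) ≈ 14.5602, d(D) ≈ 10.198, d(E) ≈ 15.6525, d(F) = 5. Nearest: F = (-5, -8) with distance 5.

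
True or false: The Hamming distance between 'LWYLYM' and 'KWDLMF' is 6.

Differing positions: 1, 3, 5, 6. Hamming distance = 4, so the claim that d_H = 6 is false.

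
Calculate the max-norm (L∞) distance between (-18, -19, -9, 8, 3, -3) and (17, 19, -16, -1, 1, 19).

max(|x_i - y_i|) = max(|-18 - 17|, |-19 - 19|, |-9 - (-16)|, |8 - (-1)|, |3 - 1|, |-3 - 19|) = max(35, 38, 7, 9, 2, 22) = 38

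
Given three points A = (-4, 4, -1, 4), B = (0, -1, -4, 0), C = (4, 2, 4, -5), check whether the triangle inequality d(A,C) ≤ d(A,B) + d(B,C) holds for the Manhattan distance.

d(A,B) = 4 + 5 + 3 + 4 = 16, d(B,C) = 4 + 3 + 8 + 5 = 20, d(A,C) = 8 + 2 + 5 + 9 = 24.
d(A,C) = 24 ≤ 16 + 20 = 36. Triangle inequality is satisfied.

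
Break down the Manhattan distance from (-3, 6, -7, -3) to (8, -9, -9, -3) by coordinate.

Σ|x_i - y_i| = |-3 - 8| + |6 - (-9)| + |-7 - (-9)| + |-3 - (-3)| = 11 + 15 + 2 + 0 = 28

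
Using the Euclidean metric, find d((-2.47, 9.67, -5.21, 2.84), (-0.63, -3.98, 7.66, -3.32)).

√(Σ(x_i - y_i)²) = √((-2.47 - (-0.63))² + (9.67 - (-3.98))² + (-5.21 - 7.66)² + (2.84 - (-3.32))²)
= √((-1.84)² + 13.65² + (-12.87)² + 6.16²) = √(3.3856 + 186.3225 + 165.6369 + 37.9456) = √393.2906 ≈ 19.8316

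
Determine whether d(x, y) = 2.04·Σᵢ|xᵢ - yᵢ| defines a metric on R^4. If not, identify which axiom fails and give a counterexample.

Yes. The L1 (Manhattan) norm induces a metric on R^4, and multiplying a metric by a positive constant 2.04 > 0 preserves all four axioms: non-negativity (2.04·||x-y|| ≥ 0), identity (2.04·||x-y|| = 0 ⟺ ||x-y|| = 0 ⟺ x = y), symmetry (||x-y|| = ||y-x||), and the triangle inequality (2.04·||x-z|| ≤ 2.04·||x-y|| + 2.04·||y-z||). So d is a metric.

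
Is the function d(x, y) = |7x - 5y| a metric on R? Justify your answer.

No. d fails symmetry: d(3, 7) = |7·3 - 5·7| = |-14| = 14, but d(7, 3) = |7·7 - 5·3| = |34| = 34. Since 14 ≠ 34, d(x,y) ≠ d(y,x) in general.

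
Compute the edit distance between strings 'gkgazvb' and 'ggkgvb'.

Let D[i][j] be the edit distance between the first i characters of 'gkgazvb' and the first j characters of 'ggkgvb', with D[i][0] = i, D[0][j] = j, and D[i][j] = D[i-1][j-1] if the characters match, else 1 + min(D[i-1][j], D[i][j-1], D[i-1][j-1]). Filling the table (rows: prefixes of 'gkgazvb', columns: prefixes of 'ggkgvb'):
     ε  g  g  k  g  v  b
  ε  0  1  2  3  4  5  6
  g  1  0  1  2  3  4  5
  k  2  1  1  1  2  3  4
  g  3  2  1  2  1  2  3
  a  4  3  2  2  2  2  3
  z  5  4  3  3  3  3  3
  v  6  5  4  4  4  3  4
  b  7  6  5  5  5  4  3
The bottom-right entry gives D[7][6] = 3, so no sequence of fewer than 3 edits works. Backtracking through the table gives one optimal edit sequence (3 edits):
  gkgazvb → ggazvb (del k @2)
  ggazvb → ggkzvb (sub a→k @3)
  ggkzvb → ggkgvb (sub z→g @4)
Edit distance = 3.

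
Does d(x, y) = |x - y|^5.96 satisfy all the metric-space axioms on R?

No. d(x,y) = |x-y|^5.96 fails the triangle inequality since p = 5.96 > 1. Counterexample: x = -5, y = -2, z = 6. d(x,z) = |-5 - 6|^5.96 = 11^5.96 ≈ 1609534.9203, but d(x,y) + d(y,z) = 3^5.96 + 8^5.96 ≈ 697.6582 + 241221.6715 = 241919.3297. Since 1609534.9203 > 241919.3297, the triangle inequality is violated.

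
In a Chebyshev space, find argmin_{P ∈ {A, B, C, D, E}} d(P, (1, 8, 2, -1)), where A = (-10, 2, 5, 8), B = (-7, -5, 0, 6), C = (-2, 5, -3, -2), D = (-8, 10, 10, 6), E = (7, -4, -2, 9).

Distances: d(A) = 11, d(B) = 13, d(C) = 5, d(D) = 9, d(E) = 12. Nearest: C = (-2, 5, -3, -2) with distance 5.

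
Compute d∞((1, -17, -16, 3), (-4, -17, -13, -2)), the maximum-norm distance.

max(|x_i - y_i|) = max(|1 - (-4)|, |-17 - (-17)|, |-16 - (-13)|, |3 - (-2)|) = max(5, 0, 3, 5) = 5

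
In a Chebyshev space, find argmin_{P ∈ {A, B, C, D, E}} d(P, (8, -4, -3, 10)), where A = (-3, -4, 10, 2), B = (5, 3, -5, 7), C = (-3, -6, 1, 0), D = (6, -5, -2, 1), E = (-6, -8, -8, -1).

Distances: d(A) = 13, d(B) = 7, d(C) = 11, d(D) = 9, d(E) = 14. Nearest: B = (5, 3, -5, 7) with distance 7.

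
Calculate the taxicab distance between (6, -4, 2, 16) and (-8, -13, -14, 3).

Σ|x_i - y_i| = |6 - (-8)| + |-4 - (-13)| + |2 - (-14)| + |16 - 3| = 14 + 9 + 16 + 13 = 52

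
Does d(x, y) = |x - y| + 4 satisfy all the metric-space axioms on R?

No. d fails identity of indiscernibles (specifically d(x,x) = 0): d(-6, -6) = |-6 - (-6)| + 4 = 0 + 4 = 4 ≠ 0.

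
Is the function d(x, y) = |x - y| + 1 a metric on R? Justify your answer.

No. d fails identity of indiscernibles (specifically d(x,x) = 0): d(-7, -7) = |-7 - (-7)| + 1 = 0 + 1 = 1 ≠ 0.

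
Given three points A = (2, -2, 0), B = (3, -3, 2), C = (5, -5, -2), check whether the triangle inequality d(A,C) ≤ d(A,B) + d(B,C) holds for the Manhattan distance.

d(A,B) = 1 + 1 + 2 = 4, d(B,C) = 2 + 2 + 4 = 8, d(A,C) = 3 + 3 + 2 = 8.
d(A,C) = 8 ≤ 4 + 8 = 12. Triangle inequality is satisfied.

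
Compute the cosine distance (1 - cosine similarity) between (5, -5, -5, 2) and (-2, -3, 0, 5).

With u = (5, -5, -5, 2), v = (-2, -3, 0, 5):
u·v = 5·(-2) + (-5)·(-3) + (-5)·0 + 2·5 = (-10) + 15 + 0 + 10 = 15.
|u| = √(5² + (-5)² + (-5)² + 2²) = √79, |v| = √((-2)² + (-3)² + 0² + 5²) = √38, so |u||v| = √(79·38) = √3002.
cos θ = (u·v)/(|u||v|) = 15/√3002 ≈ 0.2738
Cosine distance = 1 - cos θ ≈ 1 - 0.2738 = 0.7262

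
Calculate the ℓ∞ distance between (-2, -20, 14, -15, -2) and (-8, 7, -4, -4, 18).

max(|x_i - y_i|) = max(|-2 - (-8)|, |-20 - 7|, |14 - (-4)|, |-15 - (-4)|, |-2 - 18|) = max(6, 27, 18, 11, 20) = 27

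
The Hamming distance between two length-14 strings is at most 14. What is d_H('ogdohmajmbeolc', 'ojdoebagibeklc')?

Differing positions: 2, 5, 6, 8, 9, 12. Hamming distance = 6. The maximum possible Hamming distance for length-14 strings is 14, so d_H/14 = 6/14 ≈ 0.4286.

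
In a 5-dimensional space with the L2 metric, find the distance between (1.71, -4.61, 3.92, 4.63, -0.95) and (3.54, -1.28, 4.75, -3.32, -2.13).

(Σ|x_i - y_i|^2)^(1/2) = (|1.71 - 3.54|^2 + |-4.61 - (-1.28)|^2 + |3.92 - 4.75|^2 + |4.63 - (-3.32)|^2 + |-0.95 - (-2.13)|^2)^(1/2)
= (1.83^2 + 3.33^2 + 0.83^2 + 7.95^2 + 1.18^2)^(1/2) = (3.3489 + 11.0889 + 0.6889 + 63.2025 + 1.3924)^(1/2) = (79.7216)^(1/2) ≈ 8.9287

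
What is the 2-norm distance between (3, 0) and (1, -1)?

(Σ|x_i - y_i|^2)^(1/2) = (|3 - 1|^2 + |0 - (-1)|^2)^(1/2)
= (2^2 + 1^2)^(1/2) = (4 + 1)^(1/2) = (5)^(1/2) ≈ 2.2361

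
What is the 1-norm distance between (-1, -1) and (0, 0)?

Σ|x_i - y_i| = |-1 - 0| + |-1 - 0| = 1 + 1 = 2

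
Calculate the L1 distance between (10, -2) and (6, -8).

Σ|x_i - y_i| = |10 - 6| + |-2 - (-8)| = 4 + 6 = 10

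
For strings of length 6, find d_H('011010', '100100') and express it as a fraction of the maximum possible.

Differing positions: 1, 2, 3, 4, 5. Hamming distance = 5. The maximum possible Hamming distance for length-6 strings is 6, so d_H/6 = 5/6 ≈ 0.8333.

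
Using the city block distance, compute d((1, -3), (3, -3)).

Σ|x_i - y_i| = |1 - 3| + |-3 - (-3)| = 2 + 0 = 2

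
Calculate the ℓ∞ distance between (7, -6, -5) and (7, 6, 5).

max(|x_i - y_i|) = max(|7 - 7|, |-6 - 6|, |-5 - 5|) = max(0, 12, 10) = 12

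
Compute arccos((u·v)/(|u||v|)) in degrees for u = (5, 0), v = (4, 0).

With u = (5, 0), v = (4, 0):
u·v = 5·4 + 0·0 = 20 + 0 = 20.
|u| = √(5² + 0²) = √25, |v| = √(4² + 0²) = √16, so |u||v| = √(25·16) = √400 = 20.
cos θ = (u·v)/(|u||v|) = 20/20 = 1 (the vectors are parallel, pointing the same way)
θ = arccos(1) = 0°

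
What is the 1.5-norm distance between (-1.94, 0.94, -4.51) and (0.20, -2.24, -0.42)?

(Σ|x_i - y_i|^1.5)^(1/1.5) = (|-1.94 - 0.2|^1.5 + |0.94 - (-2.24)|^1.5 + |-4.51 - (-0.42)|^1.5)^(1/1.5)
= (2.14^1.5 + 3.18^1.5 + 4.09^1.5)^(1/1.5) ≈ (3.1306 + 5.6708 + 8.2715)^(1/1.5) = (17.0729)^(1/1.5) ≈ 6.6304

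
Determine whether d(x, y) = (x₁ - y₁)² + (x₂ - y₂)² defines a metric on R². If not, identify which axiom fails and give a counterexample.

No. The squared Euclidean distance fails the triangle inequality. Counterexample: x = (0, 0), y = (3, 4), z = (6, 8). d(x,z) = 6² + 8² = 100, but d(x,y) + d(y,z) = (3² + 4²) + (3² + 4²) = 25 + 25 = 50. Since 100 > 50, the triangle inequality is violated. (Note: √d, the ordinary Euclidean distance, IS a metric.)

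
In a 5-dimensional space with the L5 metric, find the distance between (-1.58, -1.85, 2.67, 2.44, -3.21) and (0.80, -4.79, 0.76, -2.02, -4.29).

(Σ|x_i - y_i|^5)^(1/5) = (|-1.58 - 0.8|^5 + |-1.85 - (-4.79)|^5 + |2.67 - 0.76|^5 + |2.44 - (-2.02)|^5 + |-3.21 - (-4.29)|^5)^(1/5)
= (2.38^5 + 2.94^5 + 1.91^5 + 4.46^5 + 1.08^5)^(1/5) ≈ (76.3633 + 219.6528 + 25.4195 + 1764.7138 + 1.4693)^(1/5) = (2087.6187)^(1/5) ≈ 4.6124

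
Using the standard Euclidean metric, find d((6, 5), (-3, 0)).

√(Σ(x_i - y_i)²) = √((6 - (-3))² + (5 - 0)²)
= √(9² + 5²) = √(81 + 25) = √106 ≈ 10.2956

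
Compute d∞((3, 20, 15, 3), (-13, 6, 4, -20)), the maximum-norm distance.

max(|x_i - y_i|) = max(|3 - (-13)|, |20 - 6|, |15 - 4|, |3 - (-20)|) = max(16, 14, 11, 23) = 23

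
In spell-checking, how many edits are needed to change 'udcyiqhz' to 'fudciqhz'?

Let D[i][j] be the edit distance between the first i characters of 'udcyiqhz' and the first j characters of 'fudciqhz', with D[i][0] = i, D[0][j] = j, and D[i][j] = D[i-1][j-1] if the characters match, else 1 + min(D[i-1][j], D[i][j-1], D[i-1][j-1]). Filling the table (rows: prefixes of 'udcyiqhz', columns: prefixes of 'fudciqhz'):
     ε  f  u  d  c  i  q  h  z
  ε  0  1  2  3  4  5  6  7  8
  u  1  1  1  2  3  4  5  6  7
  d  2  2  2  1  2  3  4  5  6
  c  3  3  3  2  1  2  3  4  5
  y  4  4  4  3  2  2  3  4  5
  i  5  5  5  4  3  2  3  4  5
  q  6  6  6  5  4  3  2  3  4
  h  7  7  7  6  5  4  3  2  3
  z  8  8  8  7  6  5  4  3  2
The bottom-right entry gives D[8][8] = 2, so no sequence of fewer than 2 edits works. Backtracking through the table gives one optimal edit sequence (2 edits):
  udcyiqhz → fudcyiqhz (ins f @1)
  fudcyiqhz → fudciqhz (del y @5)
Edit distance = 2.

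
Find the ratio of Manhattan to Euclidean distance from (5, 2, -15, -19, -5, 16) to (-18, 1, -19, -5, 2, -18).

L1 = |5 - (-18)| + |2 - 1| + |-15 - (-19)| + |-19 - (-5)| + |-5 - 2| + |16 - (-18)| = 23 + 1 + 4 + 14 + 7 + 34 = 83
L2 = √(23² + 1² + 4² + 14² + 7² + 34²) = √1947 ≈ 44.1248
L1 ≥ L2 always (equality iff movement is along one axis); L1 > L2 here.
Ratio L1/L2 = 83/√1947 ≈ 1.881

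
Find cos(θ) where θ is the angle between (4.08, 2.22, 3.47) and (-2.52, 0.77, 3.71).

With u = (4.08, 2.22, 3.47), v = (-2.52, 0.77, 3.71):
u·v = 4.08·(-2.52) + 2.22·0.77 + 3.47·3.71 = (-10.2816) + 1.7094 + 12.8737 = 4.3015.
|u| = √(4.08² + 2.22² + 3.47²) = √(16.6464 + 4.9284 + 12.0409) = √33.6157, |v| = √((-2.52)² + 0.77² + 3.71²) = √(6.3504 + 0.5929 + 13.7641) = √20.7074.
cos θ = (u·v)/(|u||v|) = 4.3015/(√33.6157·√20.7074) ≈ 0.163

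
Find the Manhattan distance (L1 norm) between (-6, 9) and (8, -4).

Σ|x_i - y_i| = |-6 - 8| + |9 - (-4)| = 14 + 13 = 27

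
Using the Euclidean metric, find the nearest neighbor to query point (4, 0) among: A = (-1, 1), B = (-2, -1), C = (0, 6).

Distances: d(A) ≈ 5.099, d(B) ≈ 6.0828, d(C) ≈ 7.2111. Nearest: A = (-1, 1) with distance 5.099.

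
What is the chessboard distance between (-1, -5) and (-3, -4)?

max(|x_i - y_i|) = max(|-1 - (-3)|, |-5 - (-4)|) = max(2, 1) = 2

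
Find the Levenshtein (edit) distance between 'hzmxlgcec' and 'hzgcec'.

Let D[i][j] be the edit distance between the first i characters of 'hzmxlgcec' and the first j characters of 'hzgcec', with D[i][0] = i, D[0][j] = j, and D[i][j] = D[i-1][j-1] if the characters match, else 1 + min(D[i-1][j], D[i][j-1], D[i-1][j-1]). Filling the table (rows: prefixes of 'hzmxlgcec', columns: prefixes of 'hzgcec'):
     ε  h  z  g  c  e  c
  ε  0  1  2  3  4  5  6
  h  1  0  1  2  3  4  5
  z  2  1  0  1  2  3  4
  m  3  2  1  1  2  3  4
  x  4  3  2  2  2  3  4
  l  5  4  3  3  3  3  4
  g  6  5  4  3  4  4  4
  c  7  6  5  4  3  4  4
  e  8  7  6  5  4  3  4
  c  9  8  7  6  5  4  3
The bottom-right entry gives D[9][6] = 3, so no sequence of fewer than 3 edits works. Backtracking through the table gives one optimal edit sequence (3 edits):
  hzmxlgcec → hzxlgcec (del m @3)
  hzxlgcec → hzlgcec (del x @3)
  hzlgcec → hzgcec (del l @3)
Edit distance = 3.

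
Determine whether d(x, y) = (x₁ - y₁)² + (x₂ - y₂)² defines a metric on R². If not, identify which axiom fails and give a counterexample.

No. The squared Euclidean distance fails the triangle inequality. Counterexample: x = (0, 0), y = (3, 5), z = (6, 10). d(x,z) = 6² + 10² = 136, but d(x,y) + d(y,z) = (3² + 5²) + (3² + 5²) = 34 + 34 = 68. Since 136 > 68, the triangle inequality is violated. (Note: √d, the ordinary Euclidean distance, IS a metric.)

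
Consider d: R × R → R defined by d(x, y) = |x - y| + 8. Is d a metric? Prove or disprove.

No. d fails identity of indiscernibles (specifically d(x,x) = 0): d(2, 2) = |2 - 2| + 8 = 0 + 8 = 8 ≠ 0.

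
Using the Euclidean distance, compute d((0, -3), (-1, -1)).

(Σ|x_i - y_i|^2)^(1/2) = (|0 - (-1)|^2 + |-3 - (-1)|^2)^(1/2)
= (1^2 + 2^2)^(1/2) = (1 + 4)^(1/2) = (5)^(1/2) ≈ 2.2361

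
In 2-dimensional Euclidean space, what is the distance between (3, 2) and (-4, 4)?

√(Σ(x_i - y_i)²) = √((3 - (-4))² + (2 - 4)²)
= √(7² + (-2)²) = √(49 + 4) = √53 ≈ 7.2801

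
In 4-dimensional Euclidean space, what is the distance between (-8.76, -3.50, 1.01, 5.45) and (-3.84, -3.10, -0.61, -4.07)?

√(Σ(x_i - y_i)²) = √((-8.76 - (-3.84))² + (-3.5 - (-3.1))² + (1.01 - (-0.61))² + (5.45 - (-4.07))²)
= √((-4.92)² + (-0.4)² + 1.62² + 9.52²) = √(24.2064 + 0.16 + 2.6244 + 90.6304) = √117.6212 ≈ 10.8453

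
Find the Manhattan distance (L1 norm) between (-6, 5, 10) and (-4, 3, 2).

Σ|x_i - y_i| = |-6 - (-4)| + |5 - 3| + |10 - 2| = 2 + 2 + 8 = 12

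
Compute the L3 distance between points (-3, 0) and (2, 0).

(Σ|x_i - y_i|^3)^(1/3) = (|-3 - 2|^3 + |0 - 0|^3)^(1/3)
= (5^3 + 0^3)^(1/3) = (125 + 0)^(1/3) = (125)^(1/3) = 5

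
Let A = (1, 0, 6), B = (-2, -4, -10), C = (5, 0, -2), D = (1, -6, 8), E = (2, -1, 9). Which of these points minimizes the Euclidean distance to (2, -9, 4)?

Distances: d(A) ≈ 9.2736, d(B) ≈ 15.3948, d(C) ≈ 11.225, d(D) ≈ 5.099, d(E) ≈ 9.434. Nearest: D = (1, -6, 8) with distance 5.099.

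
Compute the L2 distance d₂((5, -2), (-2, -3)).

√(Σ(x_i - y_i)²) = √((5 - (-2))² + (-2 - (-3))²)
= √(7² + 1²) = √(49 + 1) = √50 ≈ 7.0711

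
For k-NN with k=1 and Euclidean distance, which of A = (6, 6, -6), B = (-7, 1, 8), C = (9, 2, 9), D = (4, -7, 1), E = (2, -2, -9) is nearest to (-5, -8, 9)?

Distances: d(A) ≈ 23.2809, d(B) ≈ 9.2736, d(C) ≈ 17.2047, d(D) ≈ 12.083, d(E) ≈ 20.2237. Nearest: B = (-7, 1, 8) with distance 9.2736.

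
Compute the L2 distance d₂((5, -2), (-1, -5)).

√(Σ(x_i - y_i)²) = √((5 - (-1))² + (-2 - (-5))²)
= √(6² + 3²) = √(36 + 9) = √45 ≈ 6.7082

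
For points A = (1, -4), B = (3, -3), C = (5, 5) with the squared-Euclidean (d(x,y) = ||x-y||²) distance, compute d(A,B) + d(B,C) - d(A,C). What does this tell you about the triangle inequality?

d(A,B) = 2² + 1² = 5, d(B,C) = 2² + 8² = 68, d(A,C) = 4² + 9² = 97.
d(A,B) + d(B,C) - d(A,C) = 5 + 68 - 97 = 73 - 97 = -24. This is < 0, so the triangle inequality FAILS for these points (squared-Euclidean is not a metric).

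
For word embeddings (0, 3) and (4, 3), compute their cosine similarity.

With u = (0, 3), v = (4, 3):
u·v = 0·4 + 3·3 = 0 + 9 = 9.
|u| = √(0² + 3²) = √9, |v| = √(4² + 3²) = √25, so |u||v| = √(9·25) = √225 = 15.
cos θ = (u·v)/(|u||v|) = 9/15 = 0.6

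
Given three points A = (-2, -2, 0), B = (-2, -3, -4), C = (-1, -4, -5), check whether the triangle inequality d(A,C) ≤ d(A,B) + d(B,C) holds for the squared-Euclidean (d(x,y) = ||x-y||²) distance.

d(A,B) = 0² + 1² + 4² = 17, d(B,C) = 1² + 1² + 1² = 3, d(A,C) = 1² + 2² + 5² = 30.
d(A,C) = 30 > 17 + 3 = 20. Triangle inequality is VIOLATED. (Squared-Euclidean is not a metric — this is a counterexample.)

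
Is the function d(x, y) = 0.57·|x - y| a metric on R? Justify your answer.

Yes. Since |x - y| is a metric on R and 0.57 > 0, the positive scalar multiple 0.57·|x - y| is also a metric: scaling by a positive constant preserves non-negativity, identity (d=0 ⟺ |x-y|=0 ⟺ x=y), symmetry, and the triangle inequality.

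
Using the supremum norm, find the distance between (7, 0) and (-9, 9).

max(|x_i - y_i|) = max(|7 - (-9)|, |0 - 9|) = max(16, 9) = 16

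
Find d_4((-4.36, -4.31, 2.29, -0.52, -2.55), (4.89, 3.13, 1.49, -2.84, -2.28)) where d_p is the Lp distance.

(Σ|x_i - y_i|^4)^(1/4) = (|-4.36 - 4.89|^4 + |-4.31 - 3.13|^4 + |2.29 - 1.49|^4 + |-0.52 - (-2.84)|^4 + |-2.55 - (-2.28)|^4)^(1/4)
= (9.25^4 + 7.44^4 + 0.8^4 + 2.32^4 + 0.27^4)^(1/4) ≈ (7320.9414 + 3064.021 + 0.4096 + 28.9702 + 0.0053)^(1/4) = (10414.3475)^(1/4) ≈ 10.102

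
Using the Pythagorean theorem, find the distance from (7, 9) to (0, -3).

√(Σ(x_i - y_i)²) = √((7 - 0)² + (9 - (-3))²)
= √(7² + 12²) = √(49 + 144) = √193 ≈ 13.8924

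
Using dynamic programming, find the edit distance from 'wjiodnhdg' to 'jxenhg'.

Let D[i][j] be the edit distance between the first i characters of 'wjiodnhdg' and the first j characters of 'jxenhg', with D[i][0] = i, D[0][j] = j, and D[i][j] = D[i-1][j-1] if the characters match, else 1 + min(D[i-1][j], D[i][j-1], D[i-1][j-1]). Filling the table (rows: prefixes of 'wjiodnhdg', columns: prefixes of 'jxenhg'):
     ε  j  x  e  n  h  g
  ε  0  1  2  3  4  5  6
  w  1  1  2  3  4  5  6
  j  2  1  2  3  4  5  6
  i  3  2  2  3  4  5  6
  o  4  3  3  3  4  5  6
  d  5  4  4  4  4  5  6
  n  6  5  5  5  4  5  6
  h  7  6  6  6  5  4  5
  d  8  7  7  7  6  5  5
  g  9  8  8  8  7  6  5
The bottom-right entry gives D[9][6] = 5, so no sequence of fewer than 5 edits works. Backtracking through the table gives one optimal edit sequence (5 edits):
  wjiodnhdg → jiodnhdg (del w @1)
  jiodnhdg → jodnhdg (del i @2)
  jodnhdg → jxdnhdg (sub o→x @2)
  jxdnhdg → jxenhdg (sub d→e @3)
  jxenhdg → jxenhg (del d @6)
Edit distance = 5.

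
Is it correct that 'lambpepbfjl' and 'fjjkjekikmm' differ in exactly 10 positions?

Differing positions: 1, 2, 3, 4, 5, 7, 8, 9, 10, 11. Hamming distance = 10, so the claim is true.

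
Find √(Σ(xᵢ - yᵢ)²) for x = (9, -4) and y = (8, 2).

√(Σ(x_i - y_i)²) = √((9 - 8)² + (-4 - 2)²)
= √(1² + (-6)²) = √(1 + 36) = √37 ≈ 6.0828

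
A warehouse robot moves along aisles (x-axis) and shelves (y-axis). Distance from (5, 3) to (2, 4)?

Σ|x_i - y_i| = |5 - 2| + |3 - 4| = 3 + 1 = 4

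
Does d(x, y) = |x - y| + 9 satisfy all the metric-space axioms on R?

No. d fails identity of indiscernibles (specifically d(x,x) = 0): d(-8, -8) = |-8 - (-8)| + 9 = 0 + 9 = 9 ≠ 0.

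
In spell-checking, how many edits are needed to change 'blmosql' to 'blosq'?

Let D[i][j] be the edit distance between the first i characters of 'blmosql' and the first j characters of 'blosq', with D[i][0] = i, D[0][j] = j, and D[i][j] = D[i-1][j-1] if the characters match, else 1 + min(D[i-1][j], D[i][j-1], D[i-1][j-1]). Filling the table (rows: prefixes of 'blmosql', columns: prefixes of 'blosq'):
     ε  b  l  o  s  q
  ε  0  1  2  3  4  5
  b  1  0  1  2  3  4
  l  2  1  0  1  2  3
  m  3  2  1  1  2  3
  o  4  3  2  1  2  3
  s  5  4  3  2  1  2
  q  6  5  4  3  2  1
  l  7  6  5  4  3  2
The bottom-right entry gives D[7][5] = 2, so no sequence of fewer than 2 edits works. Backtracking through the table gives one optimal edit sequence (2 edits):
  blmosql → blosql (del m @3)
  blosql → blosq (del l @6)
Edit distance = 2.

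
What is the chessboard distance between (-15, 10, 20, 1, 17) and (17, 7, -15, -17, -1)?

max(|x_i - y_i|) = max(|-15 - 17|, |10 - 7|, |20 - (-15)|, |1 - (-17)|, |17 - (-1)|) = max(32, 3, 35, 18, 18) = 35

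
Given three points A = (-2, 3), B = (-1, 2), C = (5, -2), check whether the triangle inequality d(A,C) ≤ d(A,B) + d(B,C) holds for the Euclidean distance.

d(A,B) = √(1² + 1²) = √2 ≈ 1.4142, d(B,C) = √(6² + 4²) = √52 ≈ 7.2111, d(A,C) = √(7² + 5²) = √74 ≈ 8.6023.
d(A,C) ≈ 8.6023 ≤ 1.4142 + 7.2111 = 8.6253. Triangle inequality is satisfied.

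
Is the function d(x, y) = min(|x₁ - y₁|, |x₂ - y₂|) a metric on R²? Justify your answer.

No. d fails identity of indiscernibles: take x = (4, 0) and y = (4, 1). Then d(x,y) = min(|4 - 4|, |0 - 1|) = min(0, 1) = 0, yet x ≠ y.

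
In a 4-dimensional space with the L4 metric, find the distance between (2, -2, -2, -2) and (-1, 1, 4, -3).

(Σ|x_i - y_i|^4)^(1/4) = (|2 - (-1)|^4 + |-2 - 1|^4 + |-2 - 4|^4 + |-2 - (-3)|^4)^(1/4)
= (3^4 + 3^4 + 6^4 + 1^4)^(1/4) = (81 + 81 + 1296 + 1)^(1/4) = (1459)^(1/4) ≈ 6.1804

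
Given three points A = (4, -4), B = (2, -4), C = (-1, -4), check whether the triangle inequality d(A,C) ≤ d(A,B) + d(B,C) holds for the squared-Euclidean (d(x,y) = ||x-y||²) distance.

d(A,B) = 2² + 0² = 4, d(B,C) = 3² + 0² = 9, d(A,C) = 5² + 0² = 25.
d(A,C) = 25 > 4 + 9 = 13. Triangle inequality is VIOLATED. (Squared-Euclidean is not a metric — this is a counterexample.)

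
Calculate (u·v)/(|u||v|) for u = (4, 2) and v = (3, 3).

With u = (4, 2), v = (3, 3):
u·v = 4·3 + 2·3 = 12 + 6 = 18.
|u| = √(4² + 2²) = √20, |v| = √(3² + 3²) = √18, so |u||v| = √(20·18) = √360.
cos θ = (u·v)/(|u||v|) = 18/√360 ≈ 0.9487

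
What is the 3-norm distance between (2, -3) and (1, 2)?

(Σ|x_i - y_i|^3)^(1/3) = (|2 - 1|^3 + |-3 - 2|^3)^(1/3)
= (1^3 + 5^3)^(1/3) = (1 + 125)^(1/3) = (126)^(1/3) ≈ 5.0133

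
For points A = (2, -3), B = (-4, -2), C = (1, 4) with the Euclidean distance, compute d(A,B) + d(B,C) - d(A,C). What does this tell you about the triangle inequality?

d(A,B) = √(6² + 1²) = √37 ≈ 6.0828, d(B,C) = √(5² + 6²) = √61 ≈ 7.8102, d(A,C) = √(1² + 7²) = √50 ≈ 7.0711.
d(A,B) + d(B,C) - d(A,C) = 6.0828 + 7.8102 - 7.0711 = 13.893 - 7.0711 = 6.8219 (to 4 decimal places). This is ≥ 0, so the triangle inequality holds for these points.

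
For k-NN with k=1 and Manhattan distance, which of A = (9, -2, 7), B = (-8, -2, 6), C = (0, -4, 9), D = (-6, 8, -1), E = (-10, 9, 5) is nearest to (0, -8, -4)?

Distances: d(A) = 26, d(B) = 24, d(C) = 17, d(D) = 25, d(E) = 36. Nearest: C = (0, -4, 9) with distance 17.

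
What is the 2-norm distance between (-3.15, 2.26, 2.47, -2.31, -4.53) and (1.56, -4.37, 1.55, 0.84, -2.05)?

(Σ|x_i - y_i|^2)^(1/2) = (|-3.15 - 1.56|^2 + |2.26 - (-4.37)|^2 + |2.47 - 1.55|^2 + |-2.31 - 0.84|^2 + |-4.53 - (-2.05)|^2)^(1/2)
= (4.71^2 + 6.63^2 + 0.92^2 + 3.15^2 + 2.48^2)^(1/2) = (22.1841 + 43.9569 + 0.8464 + 9.9225 + 6.1504)^(1/2) = (83.0603)^(1/2) ≈ 9.1137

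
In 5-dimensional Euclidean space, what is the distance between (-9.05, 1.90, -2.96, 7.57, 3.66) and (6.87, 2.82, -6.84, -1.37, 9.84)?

√(Σ(x_i - y_i)²) = √((-9.05 - 6.87)² + (1.9 - 2.82)² + (-2.96 - (-6.84))² + (7.57 - (-1.37))² + (3.66 - 9.84)²)
= √((-15.92)² + (-0.92)² + 3.88² + 8.94² + (-6.18)²) = √(253.4464 + 0.8464 + 15.0544 + 79.9236 + 38.1924) = √387.4632 ≈ 19.6841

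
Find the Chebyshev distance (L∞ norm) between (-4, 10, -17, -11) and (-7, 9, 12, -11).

max(|x_i - y_i|) = max(|-4 - (-7)|, |10 - 9|, |-17 - 12|, |-11 - (-11)|) = max(3, 1, 29, 0) = 29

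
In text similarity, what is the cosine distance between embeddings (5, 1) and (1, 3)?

With u = (5, 1), v = (1, 3):
u·v = 5·1 + 1·3 = 5 + 3 = 8.
|u| = √(5² + 1²) = √26, |v| = √(1² + 3²) = √10, so |u||v| = √(26·10) = √260.
cos θ = (u·v)/(|u||v|) = 8/√260 ≈ 0.4961
Cosine distance = 1 - cos θ ≈ 1 - 0.4961 = 0.5039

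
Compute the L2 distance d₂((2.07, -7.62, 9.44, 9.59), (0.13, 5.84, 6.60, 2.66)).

√(Σ(x_i - y_i)²) = √((2.07 - 0.13)² + (-7.62 - 5.84)² + (9.44 - 6.6)² + (9.59 - 2.66)²)
= √(1.94² + (-13.46)² + 2.84² + 6.93²) = √(3.7636 + 181.1716 + 8.0656 + 48.0249) = √241.0257 ≈ 15.525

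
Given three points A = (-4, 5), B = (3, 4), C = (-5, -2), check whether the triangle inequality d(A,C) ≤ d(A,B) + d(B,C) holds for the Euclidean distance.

d(A,B) = √(7² + 1²) = √50 ≈ 7.0711, d(B,C) = √(8² + 6²) = √100 = 10, d(A,C) = √(1² + 7²) = √50 ≈ 7.0711.
d(A,C) ≈ 7.0711 ≤ 7.0711 + 10 = 17.0711. Triangle inequality is satisfied.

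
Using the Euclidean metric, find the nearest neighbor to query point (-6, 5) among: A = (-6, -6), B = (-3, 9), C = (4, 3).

Distances: d(A) = 11, d(B) = 5, d(C) ≈ 10.198. Nearest: B = (-3, 9) with distance 5.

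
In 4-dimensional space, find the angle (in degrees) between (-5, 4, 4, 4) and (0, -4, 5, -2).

With u = (-5, 4, 4, 4), v = (0, -4, 5, -2):
u·v = (-5)·0 + 4·(-4) + 4·5 + 4·(-2) = 0 + (-16) + 20 + (-8) = -4.
|u| = √((-5)² + 4² + 4² + 4²) = √73, |v| = √(0² + (-4)² + 5² + (-2)²) = √45, so |u||v| = √(73·45) = √3285.
cos θ = (u·v)/(|u||v|) = -4/√3285 ≈ -0.06979
θ = arccos(-0.06979) ≈ 94°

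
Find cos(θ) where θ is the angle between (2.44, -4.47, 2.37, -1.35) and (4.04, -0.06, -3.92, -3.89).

With u = (2.44, -4.47, 2.37, -1.35), v = (4.04, -0.06, -3.92, -3.89):
u·v = 2.44·4.04 + (-4.47)·(-0.06) + 2.37·(-3.92) + (-1.35)·(-3.89) = 9.8576 + 0.2682 + (-9.2904) + 5.2515 = 6.0869.
|u| = √(2.44² + (-4.47)² + 2.37² + (-1.35)²) = √(5.9536 + 19.9809 + 5.6169 + 1.8225) = √33.3739, |v| = √(4.04² + (-0.06)² + (-3.92)² + (-3.89)²) = √(16.3216 + 0.0036 + 15.3664 + 15.1321) = √46.8237.
cos θ = (u·v)/(|u||v|) = 6.0869/(√33.3739·√46.8237) ≈ 0.154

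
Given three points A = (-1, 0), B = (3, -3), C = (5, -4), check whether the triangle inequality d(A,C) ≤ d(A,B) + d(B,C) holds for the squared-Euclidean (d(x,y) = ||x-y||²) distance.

d(A,B) = 4² + 3² = 25, d(B,C) = 2² + 1² = 5, d(A,C) = 6² + 4² = 52.
d(A,C) = 52 > 25 + 5 = 30. Triangle inequality is VIOLATED. (Squared-Euclidean is not a metric — this is a counterexample.)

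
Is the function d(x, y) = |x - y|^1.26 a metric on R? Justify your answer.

No. d(x,y) = |x-y|^1.26 fails the triangle inequality since p = 1.26 > 1. Counterexample: x = 4, y = 16, z = 22. d(x,z) = |4 - 22|^1.26 = 18^1.26 ≈ 38.1631, but d(x,y) + d(y,z) = 12^1.26 + 6^1.26 ≈ 22.8965 + 9.5603 = 32.4568. Since 38.1631 > 32.4568, the triangle inequality is violated.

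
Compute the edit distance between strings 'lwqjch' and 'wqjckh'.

Let D[i][j] be the edit distance between the first i characters of 'lwqjch' and the first j characters of 'wqjckh', with D[i][0] = i, D[0][j] = j, and D[i][j] = D[i-1][j-1] if the characters match, else 1 + min(D[i-1][j], D[i][j-1], D[i-1][j-1]). Filling the table (rows: prefixes of 'lwqjch', columns: prefixes of 'wqjckh'):
     ε  w  q  j  c  k  h
  ε  0  1  2  3  4  5  6
  l  1  1  2  3  4  5  6
  w  2  1  2  3  4  5  6
  q  3  2  1  2  3  4  5
  j  4  3  2  1  2  3  4
  c  5  4  3  2  1  2  3
  h  6  5  4  3  2  2  2
The bottom-right entry gives D[6][6] = 2, so no sequence of fewer than 2 edits works. Backtracking through the table gives one optimal edit sequence (2 edits):
  lwqjch → wqjch (del l @1)
  wqjch → wqjckh (ins k @5)
Edit distance = 2.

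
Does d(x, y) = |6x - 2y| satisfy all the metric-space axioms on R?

No. d fails symmetry: d(2, 4) = |6·2 - 2·4| = |4| = 4, but d(4, 2) = |6·4 - 2·2| = |20| = 20. Since 4 ≠ 20, d(x,y) ≠ d(y,x) in general.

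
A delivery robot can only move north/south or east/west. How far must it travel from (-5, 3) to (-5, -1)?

Σ|x_i - y_i| = |-5 - (-5)| + |3 - (-1)| = 0 + 4 = 4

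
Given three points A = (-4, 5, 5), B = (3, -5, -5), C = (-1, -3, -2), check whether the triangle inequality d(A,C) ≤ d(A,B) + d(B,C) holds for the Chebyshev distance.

d(A,B) = max(7, 10, 10) = 10, d(B,C) = max(4, 2, 3) = 4, d(A,C) = max(3, 8, 7) = 8.
d(A,C) = 8 ≤ 10 + 4 = 14. Triangle inequality is satisfied.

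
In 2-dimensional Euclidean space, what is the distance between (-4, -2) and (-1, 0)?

√(Σ(x_i - y_i)²) = √((-4 - (-1))² + (-2 - 0)²)
= √((-3)² + (-2)²) = √(9 + 4) = √13 ≈ 3.6056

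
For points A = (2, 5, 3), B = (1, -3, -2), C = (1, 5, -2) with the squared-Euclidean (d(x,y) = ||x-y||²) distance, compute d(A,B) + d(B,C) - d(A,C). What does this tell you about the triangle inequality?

d(A,B) = 1² + 8² + 5² = 90, d(B,C) = 0² + 8² + 0² = 64, d(A,C) = 1² + 0² + 5² = 26.
d(A,B) + d(B,C) - d(A,C) = 90 + 64 - 26 = 154 - 26 = 128. This is ≥ 0, so the triangle inequality holds for these points.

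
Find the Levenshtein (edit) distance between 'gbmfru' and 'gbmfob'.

Let D[i][j] be the edit distance between the first i characters of 'gbmfru' and the first j characters of 'gbmfob', with D[i][0] = i, D[0][j] = j, and D[i][j] = D[i-1][j-1] if the characters match, else 1 + min(D[i-1][j], D[i][j-1], D[i-1][j-1]). Filling the table (rows: prefixes of 'gbmfru', columns: prefixes of 'gbmfob'):
     ε  g  b  m  f  o  b
  ε  0  1  2  3  4  5  6
  g  1  0  1  2  3  4  5
  b  2  1  0  1  2  3  4
  m  3  2  1  0  1  2  3
  f  4  3  2  1  0  1  2
  r  5  4  3  2  1  1  2
  u  6  5  4  3  2  2  2
The bottom-right entry gives D[6][6] = 2, so no sequence of fewer than 2 edits works. Backtracking through the table gives one optimal edit sequence (2 edits):
  gbmfru → gbmfou (sub r→o @5)
  gbmfou → gbmfob (sub u→b @6)
Edit distance = 2.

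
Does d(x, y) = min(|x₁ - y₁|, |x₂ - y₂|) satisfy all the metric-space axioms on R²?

No. d fails identity of indiscernibles: take x = (-2, 0) and y = (-2, 5). Then d(x,y) = min(|-2 - (-2)|, |0 - 5|) = min(0, 5) = 0, yet x ≠ y.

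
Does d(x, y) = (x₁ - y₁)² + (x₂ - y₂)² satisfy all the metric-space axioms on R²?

No. The squared Euclidean distance fails the triangle inequality. Counterexample: x = (0, 0), y = (3, 5), z = (6, 10). d(x,z) = 6² + 10² = 136, but d(x,y) + d(y,z) = (3² + 5²) + (3² + 5²) = 34 + 34 = 68. Since 136 > 68, the triangle inequality is violated. (Note: √d, the ordinary Euclidean distance, IS a metric.)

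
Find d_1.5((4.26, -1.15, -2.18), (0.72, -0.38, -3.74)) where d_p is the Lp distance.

(Σ|x_i - y_i|^1.5)^(1/1.5) = (|4.26 - 0.72|^1.5 + |-1.15 - (-0.38)|^1.5 + |-2.18 - (-3.74)|^1.5)^(1/1.5)
= (3.54^1.5 + 0.77^1.5 + 1.56^1.5)^(1/1.5) ≈ (6.6605 + 0.6757 + 1.9484)^(1/1.5) = (9.2846)^(1/1.5) ≈ 4.4175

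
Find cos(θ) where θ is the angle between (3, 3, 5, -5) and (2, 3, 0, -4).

With u = (3, 3, 5, -5), v = (2, 3, 0, -4):
u·v = 3·2 + 3·3 + 5·0 + (-5)·(-4) = 6 + 9 + 0 + 20 = 35.
|u| = √(3² + 3² + 5² + (-5)²) = √68, |v| = √(2² + 3² + 0² + (-4)²) = √29, so |u||v| = √(68·29) = √1972.
cos θ = (u·v)/(|u||v|) = 35/√1972 ≈ 0.7882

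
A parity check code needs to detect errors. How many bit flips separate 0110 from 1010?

Differing positions: 1, 2. Hamming distance = 2.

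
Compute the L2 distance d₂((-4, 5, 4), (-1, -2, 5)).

√(Σ(x_i - y_i)²) = √((-4 - (-1))² + (5 - (-2))² + (4 - 5)²)
= √((-3)² + 7² + (-1)²) = √(9 + 49 + 1) = √59 ≈ 7.6811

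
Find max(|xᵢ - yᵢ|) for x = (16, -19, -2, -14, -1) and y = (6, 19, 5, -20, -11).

max(|x_i - y_i|) = max(|16 - 6|, |-19 - 19|, |-2 - 5|, |-14 - (-20)|, |-1 - (-11)|) = max(10, 38, 7, 6, 10) = 38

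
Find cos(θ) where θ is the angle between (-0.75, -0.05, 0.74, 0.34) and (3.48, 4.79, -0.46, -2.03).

With u = (-0.75, -0.05, 0.74, 0.34), v = (3.48, 4.79, -0.46, -2.03):
u·v = (-0.75)·3.48 + (-0.05)·4.79 + 0.74·(-0.46) + 0.34·(-2.03) = (-2.61) + (-0.2395) + (-0.3404) + (-0.6902) = -3.8801.
|u| = √((-0.75)² + (-0.05)² + 0.74² + 0.34²) = √(0.5625 + 0.0025 + 0.5476 + 0.1156) = √1.2282, |v| = √(3.48² + 4.79² + (-0.46)² + (-2.03)²) = √(12.1104 + 22.9441 + 0.2116 + 4.1209) = √39.387.
cos θ = (u·v)/(|u||v|) = -3.8801/(√1.2282·√39.387) ≈ -0.5579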